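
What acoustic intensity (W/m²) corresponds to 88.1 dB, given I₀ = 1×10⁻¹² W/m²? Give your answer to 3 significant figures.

0.000646 W/m²

I/I₀ = 10^(88.1/10) = 6.457e+08, so I = 6.457e+08 × 10⁻¹² W/m².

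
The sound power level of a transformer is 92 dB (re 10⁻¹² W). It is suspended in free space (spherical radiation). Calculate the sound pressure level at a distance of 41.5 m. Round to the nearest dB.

49 dB

Free-field spherical radiation: L_p = L_w − 10·log₁₀(4π·r²), r = 41.5 m.
4π·r² = 2.164e+04 m², 10·log₁₀ of that is 43.353 dB.
L_p = 92 − 43.353 = 48.65 dB.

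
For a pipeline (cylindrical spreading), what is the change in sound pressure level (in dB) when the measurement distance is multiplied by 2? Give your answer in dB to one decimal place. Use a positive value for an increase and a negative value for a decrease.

With cylindrical spreading the level changes by −10·log₁₀(r₂/r₁).
ΔL = −10·log₁₀(2) = -3.01 dB.

-3.0 dB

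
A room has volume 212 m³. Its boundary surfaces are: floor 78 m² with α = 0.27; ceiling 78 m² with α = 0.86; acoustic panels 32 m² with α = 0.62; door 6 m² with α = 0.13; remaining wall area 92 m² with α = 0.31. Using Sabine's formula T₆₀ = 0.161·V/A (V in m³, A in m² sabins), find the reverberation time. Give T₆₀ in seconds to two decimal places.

Summing Sᵢαᵢ: 78·0.27 + 78·0.86 + 32·0.62 + 6·0.13 + 92·0.31 = 137.28 m².
T₆₀ = 0.161·V/A = 0.161·212/137.28 = 0.249 s.

0.25 s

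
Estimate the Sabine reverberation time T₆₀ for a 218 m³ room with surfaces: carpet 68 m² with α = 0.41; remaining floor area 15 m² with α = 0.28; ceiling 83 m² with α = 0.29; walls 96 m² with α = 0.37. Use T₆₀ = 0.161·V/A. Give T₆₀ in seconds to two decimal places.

A = Σ Sᵢαᵢ = 68·0.41 + 15·0.28 + 83·0.29 + 96·0.37 = 91.67 m².
T₆₀ = 0.161·V/A = 0.161·218/91.67 = 0.383 s.

0.38 s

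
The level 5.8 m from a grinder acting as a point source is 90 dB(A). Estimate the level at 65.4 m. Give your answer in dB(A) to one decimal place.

69.0 dB(A)

Spherical spreading from a point source gives a 20·log₁₀(r₂/r₁) drop.
L₂ = 90 − 20·log₁₀(65.4/5.8) = 90 − 21.043 = 68.96 dB(A).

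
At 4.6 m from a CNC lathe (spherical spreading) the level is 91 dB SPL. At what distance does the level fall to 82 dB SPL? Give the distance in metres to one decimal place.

For a point source L₁ − L₂ = 20·log₁₀(r₂/r₁), so r₂ = r₁·10^((L₁−L₂)/20).
r₂ = 4.6·10^((91−82)/20) = 4.6·10^(9.0/20) = 12.96 m.

13.0 m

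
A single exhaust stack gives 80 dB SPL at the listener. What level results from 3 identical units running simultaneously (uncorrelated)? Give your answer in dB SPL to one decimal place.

With 3 equal, uncorrelated contributions the intensity is 3× that of one unit, giving a rise of 10·log₁₀ 3.
L_total = 80 + 10·log₁₀(3) = 80 + 4.771 = 84.77 dB SPL.

84.8 dB SPL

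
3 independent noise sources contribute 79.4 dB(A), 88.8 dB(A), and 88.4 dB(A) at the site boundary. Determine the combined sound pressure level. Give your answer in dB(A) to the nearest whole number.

92 dB(A)

For uncorrelated sources the intensities add, so convert each level to linear form, sum, and take 10·log₁₀ of the total.
Σ 10^(L/10) = 10^(79.4/10) + 10^(88.8/10) + 10^(88.4/10) = 1.538e+09.
L_total = 10·log₁₀(1.538e+09) = 91.87 dB(A).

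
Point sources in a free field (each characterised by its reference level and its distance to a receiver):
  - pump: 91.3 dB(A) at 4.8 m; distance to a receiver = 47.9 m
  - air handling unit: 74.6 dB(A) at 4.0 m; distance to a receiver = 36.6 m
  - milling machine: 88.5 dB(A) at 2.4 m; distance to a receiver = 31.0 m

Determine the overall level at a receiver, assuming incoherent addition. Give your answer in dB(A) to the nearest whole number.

Apply inverse-square spreading to bring every level to the receiver, then sum 10^(L/10).
pump: 91.3 − 20·log₁₀(47.9/4.8) = 91.3 − 19.98 = 71.32 dB(A).
air handling unit: 74.6 − 20·log₁₀(36.6/4.0) = 74.6 − 19.23 = 55.37 dB(A).
milling machine: 88.5 − 20·log₁₀(31.0/2.4) = 88.5 − 22.22 = 66.28 dB(A).
Σ 10^(L/10) = 1.813e+07 → L_total = 10·log₁₀(1.813e+07) = 72.58 dB(A).

73 dB(A)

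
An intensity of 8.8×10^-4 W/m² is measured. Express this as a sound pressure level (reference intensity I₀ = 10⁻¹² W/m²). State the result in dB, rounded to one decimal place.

I/I₀ = 8.8×10^-4/10⁻¹² = 8.8×10^8, and L = 10·log₁₀(I/I₀).
L = 10·(0.9445 + 8) = 89.44 dB.

89.4 dB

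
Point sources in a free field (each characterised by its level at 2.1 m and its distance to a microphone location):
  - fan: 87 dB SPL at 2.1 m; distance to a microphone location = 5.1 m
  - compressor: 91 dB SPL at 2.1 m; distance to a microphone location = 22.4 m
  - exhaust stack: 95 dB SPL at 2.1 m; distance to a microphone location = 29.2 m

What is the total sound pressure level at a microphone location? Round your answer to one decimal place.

Apply inverse-square spreading to bring every level to the receiver, then sum 10^(L/10).
fan: 87 − 20·log₁₀(5.1/2.1) = 87 − 7.71 = 79.29 dB SPL.
compressor: 91 − 20·log₁₀(22.4/2.1) = 91 − 20.56 = 70.44 dB SPL.
exhaust stack: 95 − 20·log₁₀(29.2/2.1) = 95 − 22.86 = 72.14 dB SPL.
Σ 10^(L/10) = 1.124e+08 → L_total = 10·log₁₀(1.124e+08) = 80.51 dB SPL.

80.5 dB SPL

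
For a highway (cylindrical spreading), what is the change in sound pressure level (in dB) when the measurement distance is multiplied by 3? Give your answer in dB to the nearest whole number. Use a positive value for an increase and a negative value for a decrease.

-5 dB

A line source loses 3 dB per doubling of distance; generally ΔL = −10·log₁₀(r₂/r₁).
ΔL = −10·log₁₀(3) = -4.77 dB.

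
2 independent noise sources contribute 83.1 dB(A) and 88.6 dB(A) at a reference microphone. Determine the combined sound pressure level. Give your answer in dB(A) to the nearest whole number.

90 dB(A)

Incoherent sources combine by intensity addition: L_total = 10·log₁₀(Σ 10^(L_i/10)).
Σ 10^(L/10) = 10^(83.1/10) + 10^(88.6/10) = 9.286e+08.
L_total = 10·log₁₀(9.286e+08) = 89.68 dB(A).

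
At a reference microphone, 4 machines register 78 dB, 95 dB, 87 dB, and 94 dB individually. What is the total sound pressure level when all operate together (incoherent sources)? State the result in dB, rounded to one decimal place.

For uncorrelated sources the intensities add, so convert each level to linear form, sum, and take 10·log₁₀ of the total.
Σ 10^(L/10) = 10^(78/10) + 10^(95/10) + 10^(87/10) + 10^(94/10) = 6.238e+09.
L_total = 10·log₁₀(6.238e+09) = 97.95 dB.

98.0 dB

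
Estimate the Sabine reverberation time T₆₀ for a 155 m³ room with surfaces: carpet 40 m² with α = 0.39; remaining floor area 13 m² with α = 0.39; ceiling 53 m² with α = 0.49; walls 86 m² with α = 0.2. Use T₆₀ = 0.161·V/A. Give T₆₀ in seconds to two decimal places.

Summing Sᵢαᵢ: 40·0.39 + 13·0.39 + 53·0.49 + 86·0.2 = 63.84 m².
T₆₀ = 0.161·V/A = 0.161·155/63.84 = 0.391 s.

0.39 s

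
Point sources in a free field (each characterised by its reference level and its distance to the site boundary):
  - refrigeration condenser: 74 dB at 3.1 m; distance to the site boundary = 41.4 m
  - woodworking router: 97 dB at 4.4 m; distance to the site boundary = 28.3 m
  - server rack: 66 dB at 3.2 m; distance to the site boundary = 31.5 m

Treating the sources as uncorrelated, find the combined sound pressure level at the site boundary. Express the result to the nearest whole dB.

81 dB

First find each source's level at the receiver (point-source: −20·log₁₀(r/r_ref)), then combine on an intensity basis.
refrigeration condenser: 74 − 20·log₁₀(41.4/3.1) = 74 − 22.51 = 51.49 dB.
woodworking router: 97 − 20·log₁₀(28.3/4.4) = 97 − 16.17 = 80.83 dB.
server rack: 66 − 20·log₁₀(31.5/3.2) = 66 − 19.86 = 46.14 dB.
Σ 10^(L/10) = 1.213e+08 → L_total = 10·log₁₀(1.213e+08) = 80.84 dB.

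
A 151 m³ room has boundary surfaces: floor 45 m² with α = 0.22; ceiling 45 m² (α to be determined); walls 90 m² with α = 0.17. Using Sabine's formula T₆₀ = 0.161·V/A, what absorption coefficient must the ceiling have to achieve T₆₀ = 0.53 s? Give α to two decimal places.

0.46

A = 0.161·V/T₆₀ = 0.161·151/0.53 = 45.87 m² sabins.
Absorption from the other surfaces = 45·0.22 + 90·0.17 = 25.20 m², so the ceiling must supply 20.67 m² over 45 m².
α = 20.67/45 = 0.459.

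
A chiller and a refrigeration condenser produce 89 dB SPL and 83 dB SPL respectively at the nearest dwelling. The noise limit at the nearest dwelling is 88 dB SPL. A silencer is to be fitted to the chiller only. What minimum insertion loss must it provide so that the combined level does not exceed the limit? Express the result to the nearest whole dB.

3 dB

Everything except the chiller sums to 10^(83/10) = 1.995e+08 in linear terms, 83.00 dB SPL.
The limit corresponds to 10^(88/10) = 6.310e+08; subtracting the fixed part leaves 4.314e+08 for the chiller, i.e. 86.35 dB SPL.
So the chiller must be reduced from 89 to 86.35 dB SPL: IL = 2.65 dB.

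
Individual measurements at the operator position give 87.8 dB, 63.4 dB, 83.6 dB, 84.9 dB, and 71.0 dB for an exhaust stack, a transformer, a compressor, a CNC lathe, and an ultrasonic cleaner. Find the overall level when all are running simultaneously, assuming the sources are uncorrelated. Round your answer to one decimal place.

Incoherent sources combine by intensity addition: L_total = 10·log₁₀(Σ 10^(L_i/10)).
Σ 10^(L/10) = 10^(87.8/10) + 10^(63.4/10) + 10^(83.6/10) + 10^(84.9/10) + 10^(71.0/10) = 1.155e+09.
L_total = 10·log₁₀(1.155e+09) = 90.63 dB.

90.6 dB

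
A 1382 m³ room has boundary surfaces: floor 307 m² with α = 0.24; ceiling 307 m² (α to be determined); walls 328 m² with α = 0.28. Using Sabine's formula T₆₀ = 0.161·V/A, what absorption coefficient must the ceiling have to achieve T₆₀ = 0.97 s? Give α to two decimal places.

0.21

A = 0.161·V/T₆₀ = 0.161·1382/0.97 = 229.38 m² sabins.
Absorption from the other surfaces = 307·0.24 + 328·0.28 = 165.52 m², so the ceiling must supply 63.86 m² over 307 m².
α = 63.86/307 = 0.208.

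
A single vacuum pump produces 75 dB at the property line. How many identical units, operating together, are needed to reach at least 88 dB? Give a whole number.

N identical sources give L₁ + 10·log₁₀ N, so require 10·log₁₀ N ≥ 88 − 75 = 13.0 dB.
N ≥ 10^(13.0/10) = 19.953, so N = 20.

20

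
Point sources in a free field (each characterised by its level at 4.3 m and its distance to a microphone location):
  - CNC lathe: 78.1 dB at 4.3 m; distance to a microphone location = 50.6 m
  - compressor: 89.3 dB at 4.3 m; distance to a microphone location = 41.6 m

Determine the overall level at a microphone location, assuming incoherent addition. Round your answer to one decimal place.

Apply inverse-square spreading to bring every level to the receiver, then sum 10^(L/10).
CNC lathe: 78.1 − 20·log₁₀(50.6/4.3) = 78.1 − 21.41 = 56.69 dB.
compressor: 89.3 − 20·log₁₀(41.6/4.3) = 89.3 − 19.71 = 69.59 dB.
Σ 10^(L/10) = 9.560e+06 → L_total = 10·log₁₀(9.560e+06) = 69.80 dB.

69.8 dB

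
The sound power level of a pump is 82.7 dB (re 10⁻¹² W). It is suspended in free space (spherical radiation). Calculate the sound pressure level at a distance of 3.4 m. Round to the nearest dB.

Free-field spherical radiation: L_p = L_w − 10·log₁₀(4π·r²), r = 3.4 m.
4π·r² = 145.3 m², 10·log₁₀ of that is 21.622 dB.
L_p = 82.7 − 21.622 = 61.08 dB.

61 dB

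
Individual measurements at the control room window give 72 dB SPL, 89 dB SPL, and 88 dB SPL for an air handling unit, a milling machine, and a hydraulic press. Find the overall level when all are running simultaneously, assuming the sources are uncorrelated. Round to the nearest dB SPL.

92 dB SPL

Incoherent sources combine by intensity addition: L_total = 10·log₁₀(Σ 10^(L_i/10)).
Σ 10^(L/10) = 10^(72/10) + 10^(89/10) + 10^(88/10) = 1.441e+09.
L_total = 10·log₁₀(1.441e+09) = 91.59 dB SPL.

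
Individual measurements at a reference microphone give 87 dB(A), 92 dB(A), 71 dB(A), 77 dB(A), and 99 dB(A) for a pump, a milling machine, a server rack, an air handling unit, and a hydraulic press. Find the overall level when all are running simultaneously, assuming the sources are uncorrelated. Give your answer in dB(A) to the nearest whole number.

100 dB(A)

For uncorrelated sources the intensities add, so convert each level to linear form, sum, and take 10·log₁₀ of the total.
Σ 10^(L/10) = 10^(87/10) + 10^(92/10) + 10^(71/10) + 10^(77/10) + 10^(99/10) = 1.009e+10.
L_total = 10·log₁₀(1.009e+10) = 100.04 dB(A).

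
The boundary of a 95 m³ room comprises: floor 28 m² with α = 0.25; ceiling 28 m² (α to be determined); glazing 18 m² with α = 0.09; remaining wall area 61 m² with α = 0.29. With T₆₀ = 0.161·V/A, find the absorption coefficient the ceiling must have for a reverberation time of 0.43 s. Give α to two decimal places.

0.33

A = 0.161·V/T₆₀ = 0.161·95/0.43 = 35.57 m² sabins.
Absorption from the other surfaces = 28·0.25 + 18·0.09 + 61·0.29 = 26.31 m², so the ceiling must supply 9.26 m² over 28 m².
α = 9.26/28 = 0.331.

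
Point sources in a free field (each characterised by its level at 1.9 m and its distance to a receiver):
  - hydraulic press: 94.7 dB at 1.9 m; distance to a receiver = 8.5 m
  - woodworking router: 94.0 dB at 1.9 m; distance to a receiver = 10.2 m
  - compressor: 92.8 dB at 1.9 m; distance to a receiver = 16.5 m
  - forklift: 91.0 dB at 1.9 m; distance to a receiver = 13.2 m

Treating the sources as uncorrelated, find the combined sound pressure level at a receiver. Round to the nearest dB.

85 dB

Apply inverse-square spreading to bring every level to the receiver, then sum 10^(L/10).
hydraulic press: 94.7 − 20·log₁₀(8.5/1.9) = 94.7 − 13.01 = 81.69 dB.
woodworking router: 94.0 − 20·log₁₀(10.2/1.9) = 94.0 − 14.60 = 79.40 dB.
compressor: 92.8 − 20·log₁₀(16.5/1.9) = 92.8 − 18.77 = 74.03 dB.
forklift: 91.0 − 20·log₁₀(13.2/1.9) = 91.0 − 16.84 = 74.16 dB.
Σ 10^(L/10) = 2.860e+08 → L_total = 10·log₁₀(2.860e+08) = 84.56 dB.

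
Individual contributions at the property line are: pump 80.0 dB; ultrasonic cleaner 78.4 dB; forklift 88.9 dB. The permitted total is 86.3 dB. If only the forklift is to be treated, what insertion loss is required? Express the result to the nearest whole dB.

5 dB

The untreated sources together contribute 10^(80.0/10) + 10^(78.4/10) = 1.692e+08, i.e. 82.28 dB.
The limit corresponds to 10^(86.3/10) = 4.266e+08; subtracting the fixed part leaves 2.574e+08 for the forklift, i.e. 84.11 dB.
So the forklift must be reduced from 88.9 to 84.11 dB: IL = 4.79 dB.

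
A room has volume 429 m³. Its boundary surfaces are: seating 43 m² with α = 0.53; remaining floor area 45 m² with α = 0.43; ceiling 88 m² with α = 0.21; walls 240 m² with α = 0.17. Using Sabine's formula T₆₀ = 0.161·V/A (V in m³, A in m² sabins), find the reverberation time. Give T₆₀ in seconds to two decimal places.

Total absorption A = 43·0.53 + 45·0.43 + 88·0.21 + 240·0.17 = 101.42 m² sabins.
T₆₀ = 0.161·V/A = 0.161·429/101.42 = 0.681 s.

0.68 s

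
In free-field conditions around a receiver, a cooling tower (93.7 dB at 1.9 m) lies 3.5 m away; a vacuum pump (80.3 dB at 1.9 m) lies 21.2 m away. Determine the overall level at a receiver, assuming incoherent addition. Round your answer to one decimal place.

Apply inverse-square spreading to bring every level to the receiver, then sum 10^(L/10).
cooling tower: 93.7 − 20·log₁₀(3.5/1.9) = 93.7 − 5.31 = 88.39 dB.
vacuum pump: 80.3 − 20·log₁₀(21.2/1.9) = 80.3 − 20.95 = 59.35 dB.
Σ 10^(L/10) = 6.917e+08 → L_total = 10·log₁₀(6.917e+08) = 88.40 dB.

88.4 dB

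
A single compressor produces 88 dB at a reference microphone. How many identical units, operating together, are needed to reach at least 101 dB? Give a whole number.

20

Need L₁ + 10·log₁₀ N ≥ 101, i.e. log₁₀ N ≥ 1.30.
N ≥ 10^(13.0/10) = 19.953, so N = 20.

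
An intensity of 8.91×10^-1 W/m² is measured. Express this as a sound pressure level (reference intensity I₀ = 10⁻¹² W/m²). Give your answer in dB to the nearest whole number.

L = 10·log₁₀(I/I₀) = 10·log₁₀(8.91×10^-1/10⁻¹²) = 10·log₁₀(8.91×10^11).
L = 10·(0.9499 + 11) = 119.50 dB.

119 dB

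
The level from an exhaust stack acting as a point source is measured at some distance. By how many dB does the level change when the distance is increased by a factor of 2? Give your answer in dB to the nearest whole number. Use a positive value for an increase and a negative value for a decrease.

-6 dB

With spherical spreading the level changes by −20·log₁₀(r₂/r₁).
ΔL = −20·log₁₀(2) = -6.02 dB.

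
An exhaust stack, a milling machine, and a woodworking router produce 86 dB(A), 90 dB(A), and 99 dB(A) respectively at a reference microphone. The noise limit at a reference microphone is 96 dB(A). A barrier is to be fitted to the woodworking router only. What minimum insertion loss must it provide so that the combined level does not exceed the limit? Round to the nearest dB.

Fixed contribution from the other sources: Σ 10^(L/10) = 10^(86/10) + 10^(90/10) = 1.398e+09 (91.46 dB(A)).
The limit corresponds to 10^(96/10) = 3.981e+09; subtracting the fixed part leaves 2.583e+09 for the woodworking router, i.e. 94.12 dB(A).
So the woodworking router must be reduced from 99 to 94.12 dB(A): IL = 4.88 dB.

5 dB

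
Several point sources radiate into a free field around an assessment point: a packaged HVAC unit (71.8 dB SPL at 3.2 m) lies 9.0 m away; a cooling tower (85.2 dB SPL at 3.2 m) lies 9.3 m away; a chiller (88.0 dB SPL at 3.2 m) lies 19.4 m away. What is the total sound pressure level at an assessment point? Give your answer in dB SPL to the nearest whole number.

78 dB SPL

First find each source's level at the receiver (point-source: −20·log₁₀(r/r_ref)), then combine on an intensity basis.
packaged HVAC unit: 71.8 − 20·log₁₀(9.0/3.2) = 71.8 − 8.98 = 62.82 dB SPL.
cooling tower: 85.2 − 20·log₁₀(9.3/3.2) = 85.2 − 9.27 = 75.93 dB SPL.
chiller: 88.0 − 20·log₁₀(19.4/3.2) = 88.0 − 15.65 = 72.35 dB SPL.
Σ 10^(L/10) = 5.828e+07 → L_total = 10·log₁₀(5.828e+07) = 77.66 dB SPL.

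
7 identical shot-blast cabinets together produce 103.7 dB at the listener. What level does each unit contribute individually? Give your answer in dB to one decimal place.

For N identical incoherent sources L_total = L₁ + 10·log₁₀ N, so L₁ = 103.7 − 10·log₁₀(7) = 103.7 − 8.451.

95.2 dB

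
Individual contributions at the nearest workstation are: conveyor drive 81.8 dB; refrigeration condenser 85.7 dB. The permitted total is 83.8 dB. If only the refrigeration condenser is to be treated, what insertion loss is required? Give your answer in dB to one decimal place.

6.2 dB

Everything except the refrigeration condenser sums to 10^(81.8/10) = 1.514e+08 in linear terms, 81.80 dB.
The limit corresponds to 10^(83.8/10) = 2.399e+08; subtracting the fixed part leaves 8.853e+07 for the refrigeration condenser, i.e. 79.47 dB.
So the refrigeration condenser must be reduced from 85.7 to 79.47 dB: IL = 6.23 dB.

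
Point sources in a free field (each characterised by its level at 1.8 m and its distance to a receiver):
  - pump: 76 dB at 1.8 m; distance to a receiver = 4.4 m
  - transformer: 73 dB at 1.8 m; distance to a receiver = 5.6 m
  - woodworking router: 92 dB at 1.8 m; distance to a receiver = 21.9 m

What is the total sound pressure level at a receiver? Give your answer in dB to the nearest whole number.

73 dB

Apply inverse-square spreading to bring every level to the receiver, then sum 10^(L/10).
pump: 76 − 20·log₁₀(4.4/1.8) = 76 − 7.76 = 68.24 dB.
transformer: 73 − 20·log₁₀(5.6/1.8) = 73 − 9.86 = 63.14 dB.
woodworking router: 92 − 20·log₁₀(21.9/1.8) = 92 − 21.70 = 70.30 dB.
Σ 10^(L/10) = 1.943e+07 → L_total = 10·log₁₀(1.943e+07) = 72.88 dB.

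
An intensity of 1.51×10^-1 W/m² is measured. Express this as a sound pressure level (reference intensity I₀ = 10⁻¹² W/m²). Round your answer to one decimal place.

L = 10·log₁₀(I/I₀) = 10·log₁₀(1.51×10^-1/10⁻¹²) = 10·log₁₀(1.51×10^11).
L = 10·(0.1790 + 11) = 111.79 dB.

111.8 dB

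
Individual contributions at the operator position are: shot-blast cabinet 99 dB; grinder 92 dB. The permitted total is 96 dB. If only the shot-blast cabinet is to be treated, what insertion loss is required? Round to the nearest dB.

5 dB

The untreated sources together contribute 10^(92/10) = 1.585e+09, i.e. 92.00 dB.
The limit corresponds to 10^(96/10) = 3.981e+09; subtracting the fixed part leaves 2.396e+09 for the shot-blast cabinet, i.e. 93.80 dB.
Required insertion loss = 99 − 93.80 = 5.20 dB.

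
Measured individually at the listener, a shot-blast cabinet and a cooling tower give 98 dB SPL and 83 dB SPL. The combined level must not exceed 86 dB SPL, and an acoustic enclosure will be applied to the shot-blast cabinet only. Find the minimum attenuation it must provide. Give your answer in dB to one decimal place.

15.0 dB

Fixed contribution from the other source: Σ 10^(L/10) = 10^(83/10) = 1.995e+08 (83.00 dB SPL).
To meet 86 dB SPL overall, the treated shot-blast cabinet may contribute at most 10^(86/10) − 1.995e+08 = 1.986e+08, i.e. 82.98 dB SPL.
So the shot-blast cabinet must be reduced from 98 to 82.98 dB SPL: IL = 15.02 dB.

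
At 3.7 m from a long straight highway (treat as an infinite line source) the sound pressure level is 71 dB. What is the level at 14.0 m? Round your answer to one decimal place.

For a line source, L₂ = L₁ − 10·log₁₀(r₂/r₁).
L₂ = 71 − 10·log₁₀(14.0/3.7) = 71 − 5.779 = 65.22 dB.

65.2 dB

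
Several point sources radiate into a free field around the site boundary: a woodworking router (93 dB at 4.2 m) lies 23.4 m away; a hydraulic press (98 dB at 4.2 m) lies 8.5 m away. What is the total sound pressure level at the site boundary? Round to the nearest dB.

First find each source's level at the receiver (point-source: −20·log₁₀(r/r_ref)), then combine on an intensity basis.
woodworking router: 93 − 20·log₁₀(23.4/4.2) = 93 − 14.92 = 78.08 dB.
hydraulic press: 98 − 20·log₁₀(8.5/4.2) = 98 − 6.12 = 91.88 dB.
Σ 10^(L/10) = 1.605e+09 → L_total = 10·log₁₀(1.605e+09) = 92.05 dB.

92 dB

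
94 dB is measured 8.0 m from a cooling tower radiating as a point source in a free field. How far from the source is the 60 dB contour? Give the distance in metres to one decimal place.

Point-source spreading drops the level by 20·log₁₀(r₂/r₁); inverting, r₂/r₁ = 10^(ΔL/20).
r₂ = 8.0·10^((94−60)/20) = 8.0·10^(34.0/20) = 400.95 m.

400.9 m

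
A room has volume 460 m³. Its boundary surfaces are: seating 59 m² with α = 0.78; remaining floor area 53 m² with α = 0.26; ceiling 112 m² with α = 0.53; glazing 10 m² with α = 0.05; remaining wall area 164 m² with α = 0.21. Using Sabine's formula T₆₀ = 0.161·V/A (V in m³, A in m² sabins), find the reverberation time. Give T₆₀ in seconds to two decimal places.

Total absorption A = 59·0.78 + 53·0.26 + 112·0.53 + 10·0.05 + 164·0.21 = 154.10 m² sabins.
T₆₀ = 0.161 × 460 / 154.10 = 0.481 s.

0.48 s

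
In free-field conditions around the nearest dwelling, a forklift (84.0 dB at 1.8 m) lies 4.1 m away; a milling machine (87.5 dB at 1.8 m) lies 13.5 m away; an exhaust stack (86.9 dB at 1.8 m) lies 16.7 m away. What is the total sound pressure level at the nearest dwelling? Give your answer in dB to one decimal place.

First find each source's level at the receiver (point-source: −20·log₁₀(r/r_ref)), then combine on an intensity basis.
forklift: 84.0 − 20·log₁₀(4.1/1.8) = 84.0 − 7.15 = 76.85 dB.
milling machine: 87.5 − 20·log₁₀(13.5/1.8) = 87.5 − 17.50 = 70.00 dB.
exhaust stack: 86.9 − 20·log₁₀(16.7/1.8) = 86.9 − 19.35 = 67.55 dB.
Σ 10^(L/10) = 6.410e+07 → L_total = 10·log₁₀(6.410e+07) = 78.07 dB.

78.1 dB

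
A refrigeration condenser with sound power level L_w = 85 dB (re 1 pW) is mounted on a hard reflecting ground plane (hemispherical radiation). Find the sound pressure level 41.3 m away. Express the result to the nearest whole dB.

L_p = L_w − 10·log₁₀(2π·r²) with r = 41.3 m.
2π·r² = 1.072e+04 m², 10·log₁₀ of that is 40.301 dB.
L_p = 85 − 40.301 = 44.70 dB.

45 dB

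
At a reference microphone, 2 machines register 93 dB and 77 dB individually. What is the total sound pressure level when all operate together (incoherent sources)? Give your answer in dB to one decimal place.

93.1 dB

For uncorrelated sources the intensities add, so convert each level to linear form, sum, and take 10·log₁₀ of the total.
Σ 10^(L/10) = 10^(93/10) + 10^(77/10) = 2.045e+09.
L_total = 10·log₁₀(2.045e+09) = 93.11 dB.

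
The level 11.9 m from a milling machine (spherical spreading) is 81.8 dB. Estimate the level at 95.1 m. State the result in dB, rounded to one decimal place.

63.7 dB

Spherical spreading from a point source gives a 20·log₁₀(r₂/r₁) drop.
L₂ = 81.8 − 20·log₁₀(95.1/11.9) = 81.8 − 18.053 = 63.75 dB.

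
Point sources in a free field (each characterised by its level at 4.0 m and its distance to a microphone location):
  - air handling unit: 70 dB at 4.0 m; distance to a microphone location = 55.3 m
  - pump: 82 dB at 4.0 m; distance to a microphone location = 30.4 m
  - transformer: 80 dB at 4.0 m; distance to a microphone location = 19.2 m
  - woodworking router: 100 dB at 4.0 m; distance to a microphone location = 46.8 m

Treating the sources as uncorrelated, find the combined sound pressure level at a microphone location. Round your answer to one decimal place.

79.0 dB

Apply inverse-square spreading to bring every level to the receiver, then sum 10^(L/10).
air handling unit: 70 − 20·log₁₀(55.3/4.0) = 70 − 22.81 = 47.19 dB.
pump: 82 − 20·log₁₀(30.4/4.0) = 82 − 17.62 = 64.38 dB.
transformer: 80 − 20·log₁₀(19.2/4.0) = 80 − 13.62 = 66.38 dB.
woodworking router: 100 − 20·log₁₀(46.8/4.0) = 100 − 21.36 = 78.64 dB.
Σ 10^(L/10) = 8.019e+07 → L_total = 10·log₁₀(8.019e+07) = 79.04 dB.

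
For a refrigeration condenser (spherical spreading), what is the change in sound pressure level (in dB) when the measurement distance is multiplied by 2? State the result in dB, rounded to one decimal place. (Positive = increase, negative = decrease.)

With spherical spreading the level changes by −20·log₁₀(r₂/r₁).
ΔL = −20·log₁₀(2) = -6.02 dB.

-6.0 dB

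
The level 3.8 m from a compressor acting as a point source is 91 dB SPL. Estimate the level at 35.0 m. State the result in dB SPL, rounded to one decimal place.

Point-source attenuation: ΔL = 20·log₁₀(r₂/r₁) = 20·log₁₀(35.0/3.8) = 19.286 dB.
L₂ = 91 − 20·log₁₀(35.0/3.8) = 91 − 19.286 = 71.71 dB SPL.

71.7 dB SPL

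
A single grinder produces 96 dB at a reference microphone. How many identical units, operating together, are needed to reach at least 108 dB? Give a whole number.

N identical sources give L₁ + 10·log₁₀ N, so require 10·log₁₀ N ≥ 108 − 96 = 12.0 dB.
N ≥ 10^(12.0/10) = 15.849, so N = 16.

16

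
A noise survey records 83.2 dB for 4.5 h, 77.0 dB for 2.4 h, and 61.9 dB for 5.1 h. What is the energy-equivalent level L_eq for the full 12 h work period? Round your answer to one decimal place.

79.5 dB

Weight each interval's intensity by its duration and average over T = 12 h:
Σ tᵢ·10^(Lᵢ/10) = 4.5·10^(83.2/10) + 2.4·10^(77.0/10) + 5.1·10^(61.9/10) = 1.068e+09.
L_eq = 10·log₁₀(1.068e+09/12) = 79.50 dB.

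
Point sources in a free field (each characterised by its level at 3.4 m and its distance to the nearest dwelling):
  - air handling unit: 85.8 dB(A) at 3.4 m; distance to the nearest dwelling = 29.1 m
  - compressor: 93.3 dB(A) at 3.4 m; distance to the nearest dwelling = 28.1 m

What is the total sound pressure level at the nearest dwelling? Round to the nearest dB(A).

First find each source's level at the receiver (point-source: −20·log₁₀(r/r_ref)), then combine on an intensity basis.
air handling unit: 85.8 − 20·log₁₀(29.1/3.4) = 85.8 − 18.65 = 67.15 dB(A).
compressor: 93.3 − 20·log₁₀(28.1/3.4) = 93.3 − 18.34 = 74.96 dB(A).
Σ 10^(L/10) = 3.649e+07 → L_total = 10·log₁₀(3.649e+07) = 75.62 dB(A).

76 dB(A)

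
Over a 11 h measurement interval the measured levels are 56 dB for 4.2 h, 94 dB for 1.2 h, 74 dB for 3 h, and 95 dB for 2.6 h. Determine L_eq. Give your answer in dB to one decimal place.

L_eq = 10·log₁₀[(1/T)·Σ tᵢ·10^(Lᵢ/10)] with T = 11 h.
Σ tᵢ·10^(Lᵢ/10) = 4.2·10^(56/10) + 1.2·10^(94/10) + 3·10^(74/10) + 2.6·10^(95/10) = 1.131e+10.
L_eq = 10·log₁₀(1.131e+10/11) = 90.12 dB.

90.1 dB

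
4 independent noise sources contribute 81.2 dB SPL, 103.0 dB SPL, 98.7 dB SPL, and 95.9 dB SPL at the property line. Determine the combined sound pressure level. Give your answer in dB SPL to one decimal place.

Incoherent sources combine by intensity addition: L_total = 10·log₁₀(Σ 10^(L_i/10)).
Σ 10^(L/10) = 10^(81.2/10) + 10^(103.0/10) + 10^(98.7/10) + 10^(95.9/10) = 3.139e+10.
L_total = 10·log₁₀(3.139e+10) = 104.97 dB SPL.

105.0 dB SPL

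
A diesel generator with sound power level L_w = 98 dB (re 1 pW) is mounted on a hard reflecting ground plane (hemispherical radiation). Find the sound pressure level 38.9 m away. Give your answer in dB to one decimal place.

58.2 dB

L_p = L_w − 10·log₁₀(2π·r²) with r = 38.9 m.
2π·r² = 9508 m², 10·log₁₀ of that is 39.781 dB.
L_p = 98 − 39.781 = 58.22 dB.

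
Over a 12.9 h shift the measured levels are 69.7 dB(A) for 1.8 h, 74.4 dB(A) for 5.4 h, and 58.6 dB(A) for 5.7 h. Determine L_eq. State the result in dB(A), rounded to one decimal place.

The energy average is taken in the linear domain: L_eq = 10·log₁₀[(Σ tᵢ·10^(Lᵢ/10))/T], T = 12.9 h.
Σ tᵢ·10^(Lᵢ/10) = 1.8·10^(69.7/10) + 5.4·10^(74.4/10) + 5.7·10^(58.6/10) = 1.697e+08.
L_eq = 10·log₁₀(1.697e+08/12.9) = 71.19 dB(A).

71.2 dB(A)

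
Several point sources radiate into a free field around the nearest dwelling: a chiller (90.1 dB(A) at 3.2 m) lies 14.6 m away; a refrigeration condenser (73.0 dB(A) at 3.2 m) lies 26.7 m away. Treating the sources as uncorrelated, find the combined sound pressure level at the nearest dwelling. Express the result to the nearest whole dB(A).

77 dB(A)

First find each source's level at the receiver (point-source: −20·log₁₀(r/r_ref)), then combine on an intensity basis.
chiller: 90.1 − 20·log₁₀(14.6/3.2) = 90.1 − 13.18 = 76.92 dB(A).
refrigeration condenser: 73.0 − 20·log₁₀(26.7/3.2) = 73.0 − 18.43 = 54.57 dB(A).
Σ 10^(L/10) = 4.944e+07 → L_total = 10·log₁₀(4.944e+07) = 76.94 dB(A).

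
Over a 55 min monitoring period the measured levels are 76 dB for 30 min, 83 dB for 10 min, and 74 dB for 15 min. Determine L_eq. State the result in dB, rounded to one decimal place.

The energy average is taken in the linear domain: L_eq = 10·log₁₀[(Σ tᵢ·10^(Lᵢ/10))/T], T = 55 min.
Σ tᵢ·10^(Lᵢ/10) = 30·10^(76/10) + 10·10^(83/10) + 15·10^(74/10) = 3.566e+09.
L_eq = 10·log₁₀(3.566e+09/55) = 78.12 dB.

78.1 dB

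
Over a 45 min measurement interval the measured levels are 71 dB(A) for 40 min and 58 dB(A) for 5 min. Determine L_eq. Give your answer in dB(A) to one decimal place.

L_eq = 10·log₁₀[(1/T)·Σ tᵢ·10^(Lᵢ/10)] with T = 45 min.
Σ tᵢ·10^(Lᵢ/10) = 40·10^(71/10) + 5·10^(58/10) = 5.067e+08.
L_eq = 10·log₁₀(5.067e+08/45) = 70.52 dB(A).

70.5 dB(A)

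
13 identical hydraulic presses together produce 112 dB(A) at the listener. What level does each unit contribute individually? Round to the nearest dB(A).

101 dB(A)

For N identical incoherent sources L_total = L₁ + 10·log₁₀ N, so L₁ = 112 − 10·log₁₀(13) = 112 − 11.139.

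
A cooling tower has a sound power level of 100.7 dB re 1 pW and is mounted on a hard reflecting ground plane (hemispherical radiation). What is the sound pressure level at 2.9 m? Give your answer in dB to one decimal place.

83.5 dB

Free-field hemispherical radiation: L_p = L_w − 10·log₁₀(2π·r²), r = 2.9 m.
2π·r² = 52.84 m², 10·log₁₀ of that is 17.230 dB.
L_p = 100.7 − 17.230 = 83.47 dB.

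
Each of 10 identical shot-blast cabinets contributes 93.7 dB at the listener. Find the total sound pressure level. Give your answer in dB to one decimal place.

L_total = L₁ + 10·log₁₀ N for N identical incoherent sources.
L_total = 93.7 + 10·log₁₀(10) = 93.7 + 10.000 = 103.70 dB.

103.7 dB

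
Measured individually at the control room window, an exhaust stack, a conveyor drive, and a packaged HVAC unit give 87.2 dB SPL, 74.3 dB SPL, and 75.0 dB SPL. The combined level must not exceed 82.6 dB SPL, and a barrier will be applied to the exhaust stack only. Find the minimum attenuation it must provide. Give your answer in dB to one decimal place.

6.3 dB

Everything except the exhaust stack sums to 10^(74.3/10) + 10^(75.0/10) = 5.854e+07 in linear terms, 77.67 dB SPL.
To meet 82.6 dB SPL overall, the treated exhaust stack may contribute at most 10^(82.6/10) − 5.854e+07 = 1.234e+08, i.e. 80.91 dB SPL.
So the exhaust stack must be reduced from 87.2 to 80.91 dB SPL: IL = 6.29 dB.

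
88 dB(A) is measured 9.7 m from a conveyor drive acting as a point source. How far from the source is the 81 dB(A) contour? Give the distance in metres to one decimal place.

Point-source spreading drops the level by 20·log₁₀(r₂/r₁); inverting, r₂/r₁ = 10^(ΔL/20).
r₂ = 9.7·10^((88−81)/20) = 9.7·10^(7.0/20) = 21.72 m.

21.7 m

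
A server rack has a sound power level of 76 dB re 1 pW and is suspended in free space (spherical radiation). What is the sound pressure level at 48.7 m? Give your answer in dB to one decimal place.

L_p = L_w − 10·log₁₀(4π·r²) with r = 48.7 m.
4π·r² = 2.98e+04 m², 10·log₁₀ of that is 44.743 dB.
L_p = 76 − 44.743 = 31.26 dB.

31.3 dB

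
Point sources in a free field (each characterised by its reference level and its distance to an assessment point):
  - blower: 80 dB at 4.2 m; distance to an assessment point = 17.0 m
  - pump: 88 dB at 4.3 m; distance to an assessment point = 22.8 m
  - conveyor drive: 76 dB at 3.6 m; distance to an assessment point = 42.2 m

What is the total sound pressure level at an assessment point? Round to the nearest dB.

75 dB

First find each source's level at the receiver (point-source: −20·log₁₀(r/r_ref)), then combine on an intensity basis.
blower: 80 − 20·log₁₀(17.0/4.2) = 80 − 12.14 = 67.86 dB.
pump: 88 − 20·log₁₀(22.8/4.3) = 88 − 14.49 = 73.51 dB.
conveyor drive: 76 − 20·log₁₀(42.2/3.6) = 76 − 21.38 = 54.62 dB.
Σ 10^(L/10) = 2.884e+07 → L_total = 10·log₁₀(2.884e+07) = 74.60 dB.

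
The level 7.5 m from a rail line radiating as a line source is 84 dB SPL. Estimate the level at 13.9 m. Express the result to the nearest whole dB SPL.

81 dB SPL

Line-source attenuation: ΔL = 10·log₁₀(r₂/r₁) = 10·log₁₀(13.9/7.5) = 2.680 dB.
L₂ = 84 − 10·log₁₀(13.9/7.5) = 84 − 2.680 = 81.32 dB SPL.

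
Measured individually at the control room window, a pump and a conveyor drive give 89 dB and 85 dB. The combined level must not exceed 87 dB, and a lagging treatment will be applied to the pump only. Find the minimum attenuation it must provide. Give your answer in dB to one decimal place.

Everything except the pump sums to 10^(85/10) = 3.162e+08 in linear terms, 85.00 dB.
To meet 87 dB overall, the treated pump may contribute at most 10^(87/10) − 3.162e+08 = 1.850e+08, i.e. 82.67 dB.
Required insertion loss = 89 − 82.67 = 6.33 dB.

6.3 dB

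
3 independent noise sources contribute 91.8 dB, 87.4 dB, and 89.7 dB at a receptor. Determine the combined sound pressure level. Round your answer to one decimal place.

Incoherent sources combine by intensity addition: L_total = 10·log₁₀(Σ 10^(L_i/10)).
Σ 10^(L/10) = 10^(91.8/10) + 10^(87.4/10) + 10^(89.7/10) = 2.996e+09.
L_total = 10·log₁₀(2.996e+09) = 94.77 dB.

94.8 dB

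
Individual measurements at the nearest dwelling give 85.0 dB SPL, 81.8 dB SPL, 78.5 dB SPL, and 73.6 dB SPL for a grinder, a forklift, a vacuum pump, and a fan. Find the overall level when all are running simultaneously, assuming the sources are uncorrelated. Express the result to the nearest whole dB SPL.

For uncorrelated sources the intensities add, so convert each level to linear form, sum, and take 10·log₁₀ of the total.
Σ 10^(L/10) = 10^(85.0/10) + 10^(81.8/10) + 10^(78.5/10) + 10^(73.6/10) = 5.613e+08.
L_total = 10·log₁₀(5.613e+08) = 87.49 dB SPL.

87 dB SPL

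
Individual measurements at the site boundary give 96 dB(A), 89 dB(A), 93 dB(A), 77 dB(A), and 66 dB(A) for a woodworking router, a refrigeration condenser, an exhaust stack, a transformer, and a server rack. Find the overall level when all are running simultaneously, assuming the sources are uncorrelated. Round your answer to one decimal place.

98.3 dB(A)

For uncorrelated sources the intensities add, so convert each level to linear form, sum, and take 10·log₁₀ of the total.
Σ 10^(L/10) = 10^(96/10) + 10^(89/10) + 10^(93/10) + 10^(77/10) + 10^(66/10) = 6.825e+09.
L_total = 10·log₁₀(6.825e+09) = 98.34 dB(A).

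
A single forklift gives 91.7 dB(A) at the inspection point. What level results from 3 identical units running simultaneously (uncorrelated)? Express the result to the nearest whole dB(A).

96 dB(A)

N identical incoherent sources raise the level by 10·log₁₀ N.
L_total = 91.7 + 10·log₁₀(3) = 91.7 + 4.771 = 96.47 dB(A).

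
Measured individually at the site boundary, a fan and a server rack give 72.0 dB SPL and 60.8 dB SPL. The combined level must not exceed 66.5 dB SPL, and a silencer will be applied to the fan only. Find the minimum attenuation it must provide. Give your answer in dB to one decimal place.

6.9 dB

The untreated sources together contribute 10^(60.8/10) = 1.202e+06, i.e. 60.80 dB SPL.
To meet 66.5 dB SPL overall, the treated fan may contribute at most 10^(66.5/10) − 1.202e+06 = 3.265e+06, i.e. 65.14 dB SPL.
Required insertion loss = 72.0 − 65.14 = 6.86 dB.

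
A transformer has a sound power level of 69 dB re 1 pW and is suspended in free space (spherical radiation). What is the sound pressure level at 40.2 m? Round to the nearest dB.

26 dB

The power spreads over a sphere of area 4π·r², so L_p = L_w − 10·log₁₀(4π·r²).
4π·r² = 2.031e+04 m², 10·log₁₀ of that is 43.077 dB.
L_p = 69 − 43.077 = 25.92 dB.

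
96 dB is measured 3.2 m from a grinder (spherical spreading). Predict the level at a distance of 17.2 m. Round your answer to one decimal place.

Spherical spreading from a point source gives a 20·log₁₀(r₂/r₁) drop.
L₂ = 96 − 20·log₁₀(17.2/3.2) = 96 − 14.608 = 81.39 dB.

81.4 dB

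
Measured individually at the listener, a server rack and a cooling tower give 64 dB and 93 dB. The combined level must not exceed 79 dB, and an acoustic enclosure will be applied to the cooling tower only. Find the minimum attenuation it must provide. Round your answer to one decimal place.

14.1 dB

The untreated sources together contribute 10^(64/10) = 2.512e+06, i.e. 64.00 dB.
To meet 79 dB overall, the treated cooling tower may contribute at most 10^(79/10) − 2.512e+06 = 7.692e+07, i.e. 78.86 dB.
So the cooling tower must be reduced from 93 to 78.86 dB: IL = 14.14 dB.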